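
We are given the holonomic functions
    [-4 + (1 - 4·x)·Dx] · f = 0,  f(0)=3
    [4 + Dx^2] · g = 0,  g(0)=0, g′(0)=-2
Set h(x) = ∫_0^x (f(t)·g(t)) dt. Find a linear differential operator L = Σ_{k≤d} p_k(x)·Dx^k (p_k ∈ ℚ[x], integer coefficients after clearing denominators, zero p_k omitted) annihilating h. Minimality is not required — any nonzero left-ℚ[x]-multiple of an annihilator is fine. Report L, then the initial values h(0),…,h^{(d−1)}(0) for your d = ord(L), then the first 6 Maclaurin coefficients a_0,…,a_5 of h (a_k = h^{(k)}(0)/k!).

f: a_k = 3, 12, 48, 192, 768, 3072, …
g: a_k = 0, -2, 0, 4/3, 0, -4/15, …
Sym-product of L_f,L_g gives L₀ (≤ ord 2).
h=∫h₀ ⇒ L = L₀·Dx.
L = (-4 + 16·x)·Dx + 8·Dx^2 + (-1 + 4·x)·Dx^3  (order 3).
h: a_k = 0, 0, -3, -8, -23, -368/5, …
ICs: h(0) = 0, h′(0) = 0, h′′(0) = -6.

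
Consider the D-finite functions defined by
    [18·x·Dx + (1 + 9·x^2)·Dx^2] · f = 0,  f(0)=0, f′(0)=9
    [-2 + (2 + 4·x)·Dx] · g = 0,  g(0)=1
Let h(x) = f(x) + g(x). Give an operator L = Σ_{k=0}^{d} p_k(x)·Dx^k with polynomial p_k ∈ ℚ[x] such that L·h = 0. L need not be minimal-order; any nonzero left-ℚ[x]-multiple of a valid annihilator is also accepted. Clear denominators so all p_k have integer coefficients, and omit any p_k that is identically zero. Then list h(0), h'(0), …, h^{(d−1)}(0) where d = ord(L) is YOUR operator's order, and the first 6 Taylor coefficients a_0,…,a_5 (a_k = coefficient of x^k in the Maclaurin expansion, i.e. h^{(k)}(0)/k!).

L = (-36 - 180·x + 972·x^2 + 972·x^3)·Dx + (-42 - 144·x + 720·x^2 + 3888·x^3 + 3402·x^4)·Dx^2 + (-2 + 32·x + 108·x^2 + 396·x^3 + 1134·x^4 + 972·x^5)·Dx^3  (order 3).
h: a_k = 1, 10, -1/2, -53/2, -5/8, 5867/40, …
ICs: h(0) = 1, h′(0) = 10, h′′(0) = -1.

f: a_k = 0, 9, 0, -27, 0, 729/5, …
g: a_k = 1, 1, -1/2, 1/2, -5/8, 7/8, …
L₀ := lclm(L_f,L_g); ord L₀ ≤ 2+1.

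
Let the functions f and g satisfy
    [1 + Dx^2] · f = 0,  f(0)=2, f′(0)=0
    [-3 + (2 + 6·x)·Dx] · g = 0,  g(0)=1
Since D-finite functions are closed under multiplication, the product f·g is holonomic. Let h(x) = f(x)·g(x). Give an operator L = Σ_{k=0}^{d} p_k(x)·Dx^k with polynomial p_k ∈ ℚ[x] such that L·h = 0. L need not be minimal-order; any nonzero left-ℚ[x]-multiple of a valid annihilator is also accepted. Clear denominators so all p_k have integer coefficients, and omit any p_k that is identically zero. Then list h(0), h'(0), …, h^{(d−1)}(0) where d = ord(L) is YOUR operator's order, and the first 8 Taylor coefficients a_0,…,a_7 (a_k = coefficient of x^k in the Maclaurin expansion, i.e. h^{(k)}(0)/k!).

f: a_k = 2, 0, -1, 0, 1/12, 0, -1/360, 0, …
g: a_k = 1, 3/2, -9/8, 27/16, -405/128, 1701/256, -15309/1024, 72171/2048, …
Product ⇒ symmetric product L₀, ord ≤ 2.
L = (31 + 24·x + 36·x^2) + (-12 - 36·x)·Dx + (4 + 24·x + 36·x^2)·Dx^2  (order 2).
h: a_k = 2, 3, -13/4, 15/8, -983/192, 1501/128, -618229/23040, 982601/15360, …
ICs: h(0) = 2, h′(0) = 3.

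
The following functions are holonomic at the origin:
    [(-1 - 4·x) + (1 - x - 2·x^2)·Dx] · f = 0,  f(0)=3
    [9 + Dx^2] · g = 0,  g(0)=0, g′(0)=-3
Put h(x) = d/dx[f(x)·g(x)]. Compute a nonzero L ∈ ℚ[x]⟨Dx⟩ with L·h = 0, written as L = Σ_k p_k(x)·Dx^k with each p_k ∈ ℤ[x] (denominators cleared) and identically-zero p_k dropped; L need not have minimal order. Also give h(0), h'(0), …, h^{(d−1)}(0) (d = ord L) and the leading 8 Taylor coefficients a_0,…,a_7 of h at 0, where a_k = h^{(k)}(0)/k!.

f: a_k = 3, 3, 9, 15, 33, 63, 129, 255, …
g: a_k = 0, -3, 0, 9/2, 0, -81/40, 0, 243/560, …
h₀=f·g: eliminate ⇒ L₀, order ≤ 1·2.
h₀' ⇒ L via d/dx closure of L₀.
L = (-33 - 162·x - 243·x^2 + 324·x^3 + 324·x^4) + (-6 - 6·x + 108·x^2 + 144·x^3)·Dx + (5 - 14·x - 19·x^2 + 36·x^3 + 36·x^4)·Dx^2  (order 2).
h: a_k = -9, -18, -81/2, -126, -2583/8, -15309/20, -143037/80, -285921/70, …
ICs: h(0) = -9, h′(0) = -18.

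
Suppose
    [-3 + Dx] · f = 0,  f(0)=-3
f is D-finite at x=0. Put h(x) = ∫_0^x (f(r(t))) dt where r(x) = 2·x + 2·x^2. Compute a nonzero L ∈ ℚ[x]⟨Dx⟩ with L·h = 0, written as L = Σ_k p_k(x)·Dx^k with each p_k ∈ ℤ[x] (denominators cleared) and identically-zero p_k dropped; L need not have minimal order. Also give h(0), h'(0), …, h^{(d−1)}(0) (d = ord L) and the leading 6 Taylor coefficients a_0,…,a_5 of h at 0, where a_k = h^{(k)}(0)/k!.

f: a_k = -3, -9, -27/2, -27/2, -81/8, -243/40, …
Substitute x→r, Dx→(1/r')Dx; clear ⇒ L₀.
∫: right-multiply L₀ by Dx.
L = (-6 - 12·x)·Dx + Dx^2  (order 2).
h: a_k = 0, -3, -9, -24, -54, -108, …
ICs: h(0) = 0, h′(0) = -3.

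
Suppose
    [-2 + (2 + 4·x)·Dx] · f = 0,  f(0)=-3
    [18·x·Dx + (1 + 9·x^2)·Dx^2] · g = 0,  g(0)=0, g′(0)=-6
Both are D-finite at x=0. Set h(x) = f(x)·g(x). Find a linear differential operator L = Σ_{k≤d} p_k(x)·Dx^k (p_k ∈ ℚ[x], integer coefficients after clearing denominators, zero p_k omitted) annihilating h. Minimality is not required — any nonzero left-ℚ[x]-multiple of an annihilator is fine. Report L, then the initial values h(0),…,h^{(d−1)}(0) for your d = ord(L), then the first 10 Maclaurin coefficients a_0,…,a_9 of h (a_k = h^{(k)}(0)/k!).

L = (3 - 18·x - 9·x^2) + (-2 + 14·x + 54·x^2 + 36·x^3)·Dx + (1 + 4·x + 13·x^2 + 36·x^3 + 36·x^4)·Dx^2  (order 2).
h: a_k = 0, 18, 18, -63, -45, 6147/20, 5607/20, -562869/280, -486891/280, 6221637/448, …
ICs: h(0) = 0, h′(0) = 18.

f: a_k = -3, -3, 3/2, -3/2, 15/8, -21/8, 63/16, -99/16, 1287/128, -2145/128, …
g: a_k = 0, -6, 0, 18, 0, -486/5, 0, 4374/7, 0, -4374, …
Sym-product of L_f,L_g gives L₀ (≤ ord 2).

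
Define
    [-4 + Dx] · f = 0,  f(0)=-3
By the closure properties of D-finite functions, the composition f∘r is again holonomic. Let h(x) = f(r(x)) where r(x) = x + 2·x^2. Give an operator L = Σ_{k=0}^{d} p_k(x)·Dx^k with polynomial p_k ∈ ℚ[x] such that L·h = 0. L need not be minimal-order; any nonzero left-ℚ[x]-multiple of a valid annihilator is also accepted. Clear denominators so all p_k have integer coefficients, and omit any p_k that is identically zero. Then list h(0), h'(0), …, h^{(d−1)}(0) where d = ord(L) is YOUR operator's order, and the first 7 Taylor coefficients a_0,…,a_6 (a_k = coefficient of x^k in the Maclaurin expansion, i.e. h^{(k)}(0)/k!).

f: a_k = -3, -12, -24, -32, -32, -128/5, -256/15, …
Substitute x→r, Dx→(1/r')Dx; clear ⇒ L₀.
L = (-4 - 16·x) + Dx  (order 1).
h: a_k = -3, -12, -48, -128, -320, -3328/5, -19456/15, …
ICs: h(0) = -3.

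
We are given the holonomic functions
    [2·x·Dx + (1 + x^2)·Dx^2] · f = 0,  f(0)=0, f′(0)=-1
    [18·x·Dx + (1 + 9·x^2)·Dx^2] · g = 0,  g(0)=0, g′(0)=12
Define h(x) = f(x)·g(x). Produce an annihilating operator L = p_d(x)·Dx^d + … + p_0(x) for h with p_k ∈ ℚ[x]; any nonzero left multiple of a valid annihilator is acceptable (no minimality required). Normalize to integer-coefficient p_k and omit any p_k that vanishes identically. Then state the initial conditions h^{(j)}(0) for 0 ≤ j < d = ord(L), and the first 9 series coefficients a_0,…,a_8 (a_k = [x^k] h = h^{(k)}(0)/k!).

L = (-216·x - 3600·x^3 - 5184·x^5 + 6480·x^7 + 17496·x^9)·Dx + (-40 - 1452·x^2 - 6480·x^4 - 4536·x^6 + 22680·x^8 + 26244·x^10)·Dx^2 + (-80·x - 980·x^3 - 2160·x^5 + 2952·x^7 + 12960·x^9 + 8748·x^11)·Dx^3 + (-1 - 20·x^2 - 109·x^4 + 981·x^8 + 1620·x^10 + 729·x^12)·Dx^4  (order 4).
h: a_k = 0, 0, -12, 0, 40, 0, -1044/5, 0, 9264/7, …
ICs: h(0) = 0, h′(0) = 0, h′′(0) = -24, h′′′(0) = 0.

f: a_k = 0, -1, 0, 1/3, 0, -1/5, 0, 1/7, 0, …
g: a_k = 0, 12, 0, -36, 0, 972/5, 0, -8748/7, 0, …
h₀=f·g: eliminate ⇒ L₀, order ≤ 2·2.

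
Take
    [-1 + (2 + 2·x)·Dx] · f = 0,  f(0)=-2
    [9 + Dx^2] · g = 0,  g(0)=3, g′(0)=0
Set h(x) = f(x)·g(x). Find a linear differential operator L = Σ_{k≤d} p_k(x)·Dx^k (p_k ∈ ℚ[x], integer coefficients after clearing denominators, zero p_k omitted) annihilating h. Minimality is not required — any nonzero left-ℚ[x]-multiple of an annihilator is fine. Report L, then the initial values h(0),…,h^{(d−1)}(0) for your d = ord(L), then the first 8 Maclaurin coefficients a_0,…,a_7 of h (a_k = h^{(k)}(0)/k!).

f: a_k = -2, -1, 1/4, -1/8, 5/64, -7/128, 21/512, -33/1024, …
g: a_k = 3, 0, -27/2, 0, 81/8, 0, -243/80, 0, …
L₀ := L_f ⊗_s L_g (sym. prod.), ord ≤ 2.
L = (39 + 72·x + 36·x^2) + (-4 - 4·x)·Dx + (4 + 8·x + 4·x^2)·Dx^2  (order 2).
h: a_k = -6, -3, 111/4, 105/8, -1497/64, -1101/128, 19647/2560, 12357/5120, …
ICs: h(0) = -6, h′(0) = -3.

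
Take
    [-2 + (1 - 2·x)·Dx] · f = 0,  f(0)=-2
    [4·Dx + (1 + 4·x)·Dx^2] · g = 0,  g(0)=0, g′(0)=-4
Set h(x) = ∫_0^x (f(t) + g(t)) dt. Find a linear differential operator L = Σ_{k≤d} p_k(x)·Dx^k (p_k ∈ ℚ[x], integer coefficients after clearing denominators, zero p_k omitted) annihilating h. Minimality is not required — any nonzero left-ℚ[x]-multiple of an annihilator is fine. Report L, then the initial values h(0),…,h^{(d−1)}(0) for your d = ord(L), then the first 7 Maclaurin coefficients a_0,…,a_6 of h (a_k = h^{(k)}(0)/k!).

L = (28 + 16·x)·Dx^2 + (-1 + 40·x + 32·x^2)·Dx^3 + (-1 - 3·x + 6·x^2 + 8·x^3)·Dx^4  (order 4).
h: a_k = 0, -2, -4, 0, -28/3, 32/5, -224/5, …
ICs: h(0) = 0, h′(0) = -2, h′′(0) = -8, h′′′(0) = 0.

f: a_k = -2, -4, -8, -16, -32, -64, -128, …
g: a_k = 0, -4, 8, -64/3, 64, -1024/5, 2048/3, …
f+g: L₀ = lclm(L_f,L_g), ord ≤ 1+2.
h=∫h₀ ⇒ L = L₀·Dx.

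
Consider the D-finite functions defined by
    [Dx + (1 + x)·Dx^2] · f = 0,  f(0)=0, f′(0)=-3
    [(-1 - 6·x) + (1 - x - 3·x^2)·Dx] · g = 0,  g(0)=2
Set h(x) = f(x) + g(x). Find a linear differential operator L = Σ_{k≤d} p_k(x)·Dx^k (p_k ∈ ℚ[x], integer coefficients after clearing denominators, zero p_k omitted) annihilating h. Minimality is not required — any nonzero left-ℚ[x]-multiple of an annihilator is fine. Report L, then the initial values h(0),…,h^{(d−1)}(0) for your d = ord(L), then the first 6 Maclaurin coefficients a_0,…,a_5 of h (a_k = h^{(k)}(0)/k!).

f: a_k = 0, -3, 3/2, -1, 3/4, -3/5, …
g: a_k = 2, 2, 8, 14, 38, 80, …
Sum ⇒ L₀ = lclm(L_f,L_g) in ℚ(x)⟨Dx⟩.
L = (-58 - 350·x - 636·x^2 - 756·x^3 - 324·x^4)·Dx + (-40 - 364·x - 976·x^2 - 1632·x^3 - 1530·x^4 - 540·x^5)·Dx^2 + (9 + 31·x + 27·x^2 - 115·x^3 - 345·x^4 - 333·x^5 - 108·x^6)·Dx^3  (order 3).
h: a_k = 2, -1, 19/2, 13, 155/4, 397/5, …
ICs: h(0) = 2, h′(0) = -1, h′′(0) = 19.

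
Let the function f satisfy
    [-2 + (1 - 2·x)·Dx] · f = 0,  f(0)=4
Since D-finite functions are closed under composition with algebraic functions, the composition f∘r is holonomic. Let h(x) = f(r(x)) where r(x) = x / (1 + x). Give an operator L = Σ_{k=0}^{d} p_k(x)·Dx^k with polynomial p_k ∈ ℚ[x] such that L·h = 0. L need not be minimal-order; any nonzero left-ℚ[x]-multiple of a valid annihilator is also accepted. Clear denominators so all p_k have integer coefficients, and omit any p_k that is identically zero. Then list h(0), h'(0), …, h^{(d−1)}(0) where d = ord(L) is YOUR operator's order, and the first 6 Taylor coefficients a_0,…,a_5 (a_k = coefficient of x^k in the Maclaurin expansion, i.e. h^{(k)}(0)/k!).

L = 2 + (-1 + x^2)·Dx  (order 1).
h: a_k = 4, 8, 8, 8, 8, 8, …
ICs: h(0) = 4.

f: a_k = 4, 8, 16, 32, 64, 128, …
L₀ from L_f via x↦r, Dx↦r'^{-1}Dx.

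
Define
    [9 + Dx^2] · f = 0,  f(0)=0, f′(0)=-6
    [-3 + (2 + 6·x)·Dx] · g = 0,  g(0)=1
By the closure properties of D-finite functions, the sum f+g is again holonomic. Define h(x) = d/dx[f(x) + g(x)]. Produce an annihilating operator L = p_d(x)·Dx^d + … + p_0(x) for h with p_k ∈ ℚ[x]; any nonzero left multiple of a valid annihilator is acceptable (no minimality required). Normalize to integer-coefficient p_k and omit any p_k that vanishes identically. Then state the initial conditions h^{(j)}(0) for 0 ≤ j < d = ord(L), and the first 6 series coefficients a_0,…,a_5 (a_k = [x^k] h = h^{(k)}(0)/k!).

L = (-513 - 648·x - 972·x^2) + (-126 - 810·x - 1944·x^2 - 1944·x^3)·Dx + (-57 - 72·x - 108·x^2)·Dx^2 + (-14 - 90·x - 216·x^2 - 216·x^3)·Dx^3  (order 3).
h: a_k = -9/2, -9/4, 513/16, -405/32, 3321/256, -45927/512, …
ICs: h(0) = -9/2, h′(0) = -9/4, h′′(0) = 513/8.

f: a_k = 0, -6, 0, 9, 0, -81/20, …
g: a_k = 1, 3/2, -9/8, 27/16, -405/128, 1701/256, …
f+g: L₀ = lclm(L_f,L_g), ord ≤ 2+1.
h=h₀': d/dx-closure on L₀ ⇒ L.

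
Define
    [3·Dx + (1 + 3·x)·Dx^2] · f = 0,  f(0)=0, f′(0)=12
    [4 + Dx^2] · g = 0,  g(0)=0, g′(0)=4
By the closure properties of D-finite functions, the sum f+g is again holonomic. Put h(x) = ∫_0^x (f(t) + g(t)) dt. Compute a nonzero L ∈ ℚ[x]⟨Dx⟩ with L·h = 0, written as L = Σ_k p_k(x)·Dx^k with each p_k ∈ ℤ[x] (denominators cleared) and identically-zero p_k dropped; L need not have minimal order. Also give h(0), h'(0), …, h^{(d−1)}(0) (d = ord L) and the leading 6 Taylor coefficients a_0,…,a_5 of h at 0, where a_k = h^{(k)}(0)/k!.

f: a_k = 0, 12, -18, 36, -81, 972/5, …
g: a_k = 0, 4, 0, -8/3, 0, 8/15, …
h₀=f+g: left-lcm gives L₀, ord ≤ 4.
h=∫₀ˣh₀: take L = L₀·Dx.
L = (348 + 144·x + 216·x^2)·Dx^2 + (44 + 180·x + 216·x^2 + 216·x^3)·Dx^3 + (87 + 36·x + 54·x^2)·Dx^4 + (11 + 45·x + 54·x^2 + 54·x^3)·Dx^5  (order 5).
h: a_k = 0, 0, 8, -6, 25/3, -81/5, …
ICs: h(0) = 0, h′(0) = 0, h′′(0) = 16, h′′′(0) = -36, h′′′′(0) = 200.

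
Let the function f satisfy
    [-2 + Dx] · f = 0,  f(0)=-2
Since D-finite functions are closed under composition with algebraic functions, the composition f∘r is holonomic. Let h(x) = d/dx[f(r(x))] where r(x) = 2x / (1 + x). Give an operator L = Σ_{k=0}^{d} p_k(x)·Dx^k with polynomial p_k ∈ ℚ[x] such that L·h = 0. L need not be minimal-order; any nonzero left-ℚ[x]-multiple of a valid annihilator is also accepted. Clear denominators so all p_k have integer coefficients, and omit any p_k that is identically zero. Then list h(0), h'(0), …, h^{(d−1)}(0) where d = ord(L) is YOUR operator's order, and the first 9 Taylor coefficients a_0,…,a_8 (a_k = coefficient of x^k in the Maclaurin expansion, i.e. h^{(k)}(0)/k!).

f: a_k = -2, -4, -4, -8/3, -4/3, -8/15, -8/45, -16/315, -4/315, …
L₀ from L_f via x↦r, Dx↦r'^{-1}Dx.
h=h₀': d/dx-closure on L₀ ⇒ L.
L = (2 - 2·x) + (-1 - 2·x - x^2)·Dx  (order 1).
h: a_k = -8, -16, 8, 32/3, -56/3, 176/15, 136/45, -5056/315, 6632/315, …
ICs: h(0) = -8.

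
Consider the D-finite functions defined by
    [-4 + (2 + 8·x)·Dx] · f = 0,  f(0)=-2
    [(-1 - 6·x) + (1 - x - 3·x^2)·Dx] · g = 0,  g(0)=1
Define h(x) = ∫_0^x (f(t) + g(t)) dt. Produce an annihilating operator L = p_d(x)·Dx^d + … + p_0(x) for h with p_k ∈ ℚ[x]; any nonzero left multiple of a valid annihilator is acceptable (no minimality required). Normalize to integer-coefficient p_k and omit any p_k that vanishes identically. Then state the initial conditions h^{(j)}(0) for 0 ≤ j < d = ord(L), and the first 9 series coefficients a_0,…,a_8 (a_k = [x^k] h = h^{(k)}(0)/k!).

L = (20 + 120·x + 216·x^2 + 360·x^3)·Dx + (-12 - 74·x - 306·x^2 - 744·x^3 - 900·x^4)·Dx^2 + (-1 + 9·x + 73·x^2 + 18·x^3 - 354·x^4 - 360·x^5)·Dx^3  (order 3).
h: a_k = 0, -1, -3/2, 8/3, -1/4, 39/5, -8/3, 265/7, -311/8, …
ICs: h(0) = 0, h′(0) = -1, h′′(0) = -3.

f: a_k = -2, -4, 4, -8, 20, -56, 168, -528, 1716, …
g: a_k = 1, 1, 4, 7, 19, 40, 97, 217, 508, …
Sum ⇒ L₀ = lclm(L_f,L_g) in ℚ(x)⟨Dx⟩.
h=∫h₀ ⇒ L = L₀·Dx.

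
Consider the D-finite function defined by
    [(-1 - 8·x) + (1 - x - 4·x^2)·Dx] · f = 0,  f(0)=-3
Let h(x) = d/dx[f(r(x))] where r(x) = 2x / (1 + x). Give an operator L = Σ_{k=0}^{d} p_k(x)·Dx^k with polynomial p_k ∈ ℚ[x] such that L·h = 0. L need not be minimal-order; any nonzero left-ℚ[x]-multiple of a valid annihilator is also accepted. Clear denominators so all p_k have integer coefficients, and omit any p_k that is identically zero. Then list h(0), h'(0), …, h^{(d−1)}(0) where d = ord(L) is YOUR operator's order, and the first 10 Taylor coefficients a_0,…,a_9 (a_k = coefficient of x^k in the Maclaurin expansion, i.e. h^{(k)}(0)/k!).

f: a_k = -3, -3, -15, -27, -87, -195, -543, -1323, -3495, -8787, …
f∘r: x↦r, Dx↦Dx/r' in L_f ⇒ L₀.
h=h₀': d/dx-closure on L₀ ⇒ L.
L = (18 + 102·x + 918·x^2 + 578·x^3) + (-1 - 18·x + 306·x^3 + 289·x^4)·Dx  (order 1).
h: a_k = -6, -108, -306, -3672, -8670, -93636, -206346, -2122416, -4510134, -45101340, …
ICs: h(0) = -6.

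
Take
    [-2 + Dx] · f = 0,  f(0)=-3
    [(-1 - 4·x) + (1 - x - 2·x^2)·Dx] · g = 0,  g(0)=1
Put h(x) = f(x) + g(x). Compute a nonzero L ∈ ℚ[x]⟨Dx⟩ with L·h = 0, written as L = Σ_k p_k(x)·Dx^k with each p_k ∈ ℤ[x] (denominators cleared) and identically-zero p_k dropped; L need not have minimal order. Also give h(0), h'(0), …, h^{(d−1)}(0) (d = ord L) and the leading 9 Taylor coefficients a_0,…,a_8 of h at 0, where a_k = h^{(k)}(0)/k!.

L = (8 + 12·x + 72·x^2 + 32·x^3) + (-2 - 20·x - 36·x^2 + 16·x^3 + 16·x^4)·Dx + (-1 + 7·x - 16·x^3 - 8·x^4)·Dx^2  (order 2).
h: a_k = -2, -5, -3, 1, 9, 101/5, 641/15, 8917/105, 17953/105, …
ICs: h(0) = -2, h′(0) = -5.

f: a_k = -3, -6, -6, -4, -2, -4/5, -4/15, -8/105, -2/105, …
g: a_k = 1, 1, 3, 5, 11, 21, 43, 85, 171, …
h₀=f+g: left-lcm gives L₀, ord ≤ 2.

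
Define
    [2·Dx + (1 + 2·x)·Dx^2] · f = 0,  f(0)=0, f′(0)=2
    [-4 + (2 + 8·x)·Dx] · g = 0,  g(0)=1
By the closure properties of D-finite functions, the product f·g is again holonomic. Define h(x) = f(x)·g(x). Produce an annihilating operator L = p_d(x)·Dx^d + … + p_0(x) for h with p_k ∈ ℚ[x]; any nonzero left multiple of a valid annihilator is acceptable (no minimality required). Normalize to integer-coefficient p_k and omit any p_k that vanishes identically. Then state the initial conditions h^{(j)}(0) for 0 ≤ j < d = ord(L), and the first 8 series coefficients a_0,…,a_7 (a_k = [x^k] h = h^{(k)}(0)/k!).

f: a_k = 0, 2, -2, 8/3, -4, 32/5, -32/3, 128/7, …
g: a_k = 1, 2, -2, 4, -10, 28, -84, 264, …
h₀=f·g: eliminate ⇒ L₀, order ≤ 2·1.
L = (8 + 8·x) + (-2 - 8·x)·Dx + (1 + 10·x + 32·x^2 + 32·x^3)·Dx^2  (order 2).
h: a_k = 0, 2, 2, -16/3, 40/3, -524/15, 484/5, -9888/35, …
ICs: h(0) = 0, h′(0) = 2.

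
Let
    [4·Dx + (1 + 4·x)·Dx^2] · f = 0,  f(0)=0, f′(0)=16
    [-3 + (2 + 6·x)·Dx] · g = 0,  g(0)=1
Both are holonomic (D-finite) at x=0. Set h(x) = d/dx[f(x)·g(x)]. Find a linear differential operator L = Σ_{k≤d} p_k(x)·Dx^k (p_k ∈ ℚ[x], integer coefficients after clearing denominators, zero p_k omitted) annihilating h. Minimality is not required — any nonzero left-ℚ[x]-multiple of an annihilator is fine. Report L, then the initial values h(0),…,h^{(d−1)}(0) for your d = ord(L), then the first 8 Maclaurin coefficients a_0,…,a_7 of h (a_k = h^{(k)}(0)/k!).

f: a_k = 0, 16, -32, 256/3, -256, 4096/5, -8192/3, 65536/7, …
g: a_k = 1, 3/2, -9/8, 27/16, -405/128, 1701/256, -15309/1024, 72171/2048, …
Sym-product of L_f,L_g gives L₀ (≤ ord 2).
Derive L from L₀ (diff closure).
L = (-33 + 72·x + 432·x^2) + (-4 + 324·x + 2160·x^2 + 3456·x^3)·Dx + (4 + 88·x + 612·x^2 + 1728·x^3 + 1728·x^4)·Dx^2  (order 2).
h: a_k = 16, -16, 58, -260, 9383/8, -206953/40, 7147521/320, -53092163/560, …
ICs: h(0) = 16, h′(0) = -16.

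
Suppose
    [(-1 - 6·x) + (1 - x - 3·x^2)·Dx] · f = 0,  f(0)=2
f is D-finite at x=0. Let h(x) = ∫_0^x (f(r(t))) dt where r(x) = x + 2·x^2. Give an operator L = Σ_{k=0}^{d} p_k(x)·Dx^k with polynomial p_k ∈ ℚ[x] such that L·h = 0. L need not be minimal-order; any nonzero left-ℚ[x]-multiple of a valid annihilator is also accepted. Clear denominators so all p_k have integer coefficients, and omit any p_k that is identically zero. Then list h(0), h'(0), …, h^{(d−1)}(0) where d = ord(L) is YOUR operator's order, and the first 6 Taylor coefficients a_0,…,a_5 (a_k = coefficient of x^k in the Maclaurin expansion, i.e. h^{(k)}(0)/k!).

L = (1 + 10·x + 36·x^2 + 48·x^3)·Dx + (-1 + x + 5·x^2 + 12·x^3 + 12·x^4)·Dx^2  (order 2).
h: a_k = 0, 2, 1, 4, 23/2, 154/5, …
ICs: h(0) = 0, h′(0) = 2.

f: a_k = 2, 2, 8, 14, 38, 80, …
f∘r: x↦r, Dx↦Dx/r' in L_f ⇒ L₀.
∫: right-multiply L₀ by Dx.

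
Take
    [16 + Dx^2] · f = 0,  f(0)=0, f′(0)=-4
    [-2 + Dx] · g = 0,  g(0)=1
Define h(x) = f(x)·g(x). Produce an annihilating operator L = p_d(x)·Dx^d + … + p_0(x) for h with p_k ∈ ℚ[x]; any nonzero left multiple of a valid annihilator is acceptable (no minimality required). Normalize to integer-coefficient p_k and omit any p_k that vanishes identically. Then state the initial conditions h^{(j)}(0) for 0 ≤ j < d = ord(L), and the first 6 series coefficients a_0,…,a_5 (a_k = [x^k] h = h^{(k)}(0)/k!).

f: a_k = 0, -4, 0, 32/3, 0, -128/15, …
g: a_k = 1, 2, 2, 4/3, 2/3, 4/15, …
h₀=f·g: eliminate ⇒ L₀, order ≤ 2·1.
L = 20 - 4·Dx + Dx^2  (order 2).
h: a_k = 0, -4, -8, 8/3, 16, 152/15, …
ICs: h(0) = 0, h′(0) = -4.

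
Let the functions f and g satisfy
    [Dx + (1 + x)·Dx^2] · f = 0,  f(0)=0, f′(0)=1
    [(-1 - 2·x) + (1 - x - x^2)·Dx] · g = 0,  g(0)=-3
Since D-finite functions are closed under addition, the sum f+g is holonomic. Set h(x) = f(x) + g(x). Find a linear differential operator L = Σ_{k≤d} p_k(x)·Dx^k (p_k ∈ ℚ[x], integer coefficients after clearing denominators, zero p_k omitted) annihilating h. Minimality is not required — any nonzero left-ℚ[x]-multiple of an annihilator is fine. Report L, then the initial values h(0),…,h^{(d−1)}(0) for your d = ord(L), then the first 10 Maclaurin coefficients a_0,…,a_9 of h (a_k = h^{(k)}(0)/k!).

L = (-26 - 70·x - 76·x^2 - 36·x^3 - 12·x^4)·Dx + (-16 - 84·x - 160·x^2 - 144·x^3 - 74·x^4 - 20·x^5)·Dx^2 + (5 + 11·x - x^2 - 23·x^3 - 29·x^4 - 17·x^5 - 4·x^6)·Dx^3  (order 3).
h: a_k = -3, -2, -13/2, -26/3, -61/4, -119/5, -235/6, -440/7, -817/8, -1484/9, …
ICs: h(0) = -3, h′(0) = -2, h′′(0) = -13.

f: a_k = 0, 1, -1/2, 1/3, -1/4, 1/5, -1/6, 1/7, -1/8, 1/9, …
g: a_k = -3, -3, -6, -9, -15, -24, -39, -63, -102, -165, …
L₀ := lclm(L_f,L_g); ord L₀ ≤ 2+1.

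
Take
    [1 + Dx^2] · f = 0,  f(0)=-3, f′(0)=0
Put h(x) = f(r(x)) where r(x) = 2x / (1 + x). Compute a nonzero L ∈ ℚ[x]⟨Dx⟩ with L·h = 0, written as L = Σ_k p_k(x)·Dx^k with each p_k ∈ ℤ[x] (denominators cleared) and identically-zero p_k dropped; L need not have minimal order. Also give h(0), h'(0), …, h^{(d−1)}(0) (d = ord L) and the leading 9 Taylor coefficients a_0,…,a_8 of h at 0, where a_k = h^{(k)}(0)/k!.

f: a_k = -3, 0, 3/2, 0, -1/8, 0, 1/240, 0, -1/13440, …
h₀=f(r): pull back L_f along r ⇒ L₀.
L = 4 + (2 + 6·x + 6·x^2 + 2·x^3)·Dx + (1 + 4·x + 6·x^2 + 4·x^3 + x^4)·Dx^2  (order 2).
h: a_k = -3, 0, 6, -12, 16, -16, 154/15, 12/5, -2354/105, …
ICs: h(0) = -3, h′(0) = 0.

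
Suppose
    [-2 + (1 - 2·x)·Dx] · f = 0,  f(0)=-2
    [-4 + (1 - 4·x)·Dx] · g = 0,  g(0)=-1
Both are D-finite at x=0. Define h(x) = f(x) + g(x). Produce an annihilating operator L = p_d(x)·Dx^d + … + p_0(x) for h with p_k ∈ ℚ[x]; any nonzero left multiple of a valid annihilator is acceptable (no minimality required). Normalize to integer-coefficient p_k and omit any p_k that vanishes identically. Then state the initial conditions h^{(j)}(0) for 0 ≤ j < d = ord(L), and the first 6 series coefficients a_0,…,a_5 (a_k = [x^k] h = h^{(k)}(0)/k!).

L = -16 + (12 - 32·x)·Dx + (-1 + 6·x - 8·x^2)·Dx^2  (order 2).
h: a_k = -3, -8, -24, -80, -288, -1088, …
ICs: h(0) = -3, h′(0) = -8.

f: a_k = -2, -4, -8, -16, -32, -64, …
g: a_k = -1, -4, -16, -64, -256, -1024, …
Sum ⇒ L₀ = lclm(L_f,L_g) in ℚ(x)⟨Dx⟩.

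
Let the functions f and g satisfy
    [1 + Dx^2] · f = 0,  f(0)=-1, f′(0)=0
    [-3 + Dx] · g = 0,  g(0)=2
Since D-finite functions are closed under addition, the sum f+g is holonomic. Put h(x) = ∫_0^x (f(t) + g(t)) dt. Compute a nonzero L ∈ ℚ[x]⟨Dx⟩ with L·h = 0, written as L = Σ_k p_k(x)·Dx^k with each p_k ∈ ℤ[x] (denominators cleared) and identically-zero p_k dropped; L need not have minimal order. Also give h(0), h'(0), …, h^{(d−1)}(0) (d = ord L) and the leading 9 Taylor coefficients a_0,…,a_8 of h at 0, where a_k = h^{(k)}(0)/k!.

L = -3·Dx + Dx^2 - 3·Dx^3 + Dx^4  (order 4).
h: a_k = 0, 1, 3, 19/6, 9/4, 161/120, 27/40, 1459/5040, 243/2240, …
ICs: h(0) = 0, h′(0) = 1, h′′(0) = 6, h′′′(0) = 19.

f: a_k = -1, 0, 1/2, 0, -1/24, 0, 1/720, 0, -1/40320, …
g: a_k = 2, 6, 9, 9, 27/4, 81/20, 81/40, 243/280, 729/2240, …
L₀ := lclm(L_f,L_g); ord L₀ ≤ 2+1.
Integrate: L := L₀·Dx.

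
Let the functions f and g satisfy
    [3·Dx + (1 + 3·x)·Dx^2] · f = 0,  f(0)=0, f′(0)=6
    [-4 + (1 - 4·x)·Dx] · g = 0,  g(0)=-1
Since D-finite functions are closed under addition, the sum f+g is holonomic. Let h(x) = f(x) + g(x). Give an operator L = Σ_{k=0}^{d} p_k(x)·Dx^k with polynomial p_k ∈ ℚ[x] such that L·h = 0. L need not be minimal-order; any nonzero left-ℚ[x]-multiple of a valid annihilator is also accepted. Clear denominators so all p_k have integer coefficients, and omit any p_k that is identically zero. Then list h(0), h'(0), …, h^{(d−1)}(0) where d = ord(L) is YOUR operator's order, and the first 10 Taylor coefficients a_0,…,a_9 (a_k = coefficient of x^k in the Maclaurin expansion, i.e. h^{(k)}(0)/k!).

L = (-432 - 288·x)·Dx + (-78 - 720·x - 576·x^2)·Dx^2 + (11 + x - 144·x^2 - 144·x^3)·Dx^3  (order 3).
h: a_k = -1, 2, -25, -46, -593/2, -4634/5, -4339, -110314/7, -268705/4, -257770, …
ICs: h(0) = -1, h′(0) = 2, h′′(0) = -50.

f: a_k = 0, 6, -9, 18, -81/2, 486/5, -243, 4374/7, -6561/4, 4374, …
g: a_k = -1, -4, -16, -64, -256, -1024, -4096, -16384, -65536, -262144, …
Sum ⇒ L₀ = lclm(L_f,L_g) in ℚ(x)⟨Dx⟩.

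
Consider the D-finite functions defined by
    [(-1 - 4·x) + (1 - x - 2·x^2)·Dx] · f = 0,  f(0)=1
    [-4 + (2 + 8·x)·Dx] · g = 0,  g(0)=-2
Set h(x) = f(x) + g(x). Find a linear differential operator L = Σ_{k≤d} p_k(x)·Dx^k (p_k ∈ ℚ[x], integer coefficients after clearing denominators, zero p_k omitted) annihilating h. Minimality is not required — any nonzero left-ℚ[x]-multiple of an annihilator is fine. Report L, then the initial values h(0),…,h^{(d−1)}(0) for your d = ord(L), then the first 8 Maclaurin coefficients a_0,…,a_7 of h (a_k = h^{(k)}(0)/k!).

f: a_k = 1, 1, 3, 5, 11, 21, 43, 85, …
g: a_k = -2, -4, 4, -8, 20, -56, 168, -528, …
Weyl lclm of L_f,L_g ⇒ L₀ (ord ≤ 2).
L = (-16 - 84·x - 120·x^2 - 160·x^3) + (10 + 52·x + 204·x^2 + 400·x^3 + 400·x^4)·Dx + (1 - 7·x - 56·x^2 - 8·x^3 + 200·x^4 + 160·x^5)·Dx^2  (order 2).
h: a_k = -1, -3, 7, -3, 31, -35, 211, -443, …
ICs: h(0) = -1, h′(0) = -3.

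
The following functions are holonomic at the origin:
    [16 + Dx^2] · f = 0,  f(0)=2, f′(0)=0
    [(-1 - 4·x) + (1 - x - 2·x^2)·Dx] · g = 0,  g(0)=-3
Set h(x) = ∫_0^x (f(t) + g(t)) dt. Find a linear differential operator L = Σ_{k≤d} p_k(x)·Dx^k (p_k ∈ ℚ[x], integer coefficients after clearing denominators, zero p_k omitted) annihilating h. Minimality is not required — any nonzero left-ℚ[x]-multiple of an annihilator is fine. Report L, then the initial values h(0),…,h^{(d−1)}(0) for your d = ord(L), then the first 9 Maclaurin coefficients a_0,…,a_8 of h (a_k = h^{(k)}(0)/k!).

L = (-368 - 1408·x + 256·x^2 - 512·x^3 - 2560·x^4 - 2048·x^5)·Dx + (176 - 336·x - 384·x^2 + 1024·x^3 + 384·x^4 - 1536·x^5 - 1024·x^6)·Dx^2 + (-23 - 88·x + 16·x^2 - 32·x^3 - 160·x^4 - 128·x^5)·Dx^3 + (11 - 21·x - 24·x^2 + 64·x^3 + 24·x^4 - 96·x^5 - 64·x^6)·Dx^4  (order 4).
h: a_k = 0, -1, -3/2, -25/3, -15/4, -7/3, -21/2, -6317/315, -255/8, …
ICs: h(0) = 0, h′(0) = -1, h′′(0) = -3, h′′′(0) = -50.

f: a_k = 2, 0, -16, 0, 64/3, 0, -512/45, 0, 1024/315, …
g: a_k = -3, -3, -9, -15, -33, -63, -129, -255, -513, …
Weyl lclm of L_f,L_g ⇒ L₀ (ord ≤ 3).
h=∫₀ˣh₀: take L = L₀·Dx.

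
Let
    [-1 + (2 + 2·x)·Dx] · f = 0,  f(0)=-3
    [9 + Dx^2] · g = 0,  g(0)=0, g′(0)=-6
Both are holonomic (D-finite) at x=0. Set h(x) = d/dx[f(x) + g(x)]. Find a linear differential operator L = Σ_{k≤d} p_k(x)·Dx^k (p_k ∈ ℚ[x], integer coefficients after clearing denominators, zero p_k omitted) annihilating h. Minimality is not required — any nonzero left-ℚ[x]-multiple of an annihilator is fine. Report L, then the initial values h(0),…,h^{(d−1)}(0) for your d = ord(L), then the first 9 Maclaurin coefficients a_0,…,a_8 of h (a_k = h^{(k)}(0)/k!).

f: a_k = -3, -3/2, 3/8, -3/16, 15/128, -21/256, 63/1024, -99/2048, 1287/32768, …
g: a_k = 0, -6, 0, 9, 0, -81/20, 0, 243/280, 0, …
Weyl lclm of L_f,L_g ⇒ L₀ (ord ≤ 3).
h=h₀': d/dx-closure on L₀ ⇒ L.
L = (-153 - 216·x - 108·x^2) + (-234 - 666·x - 648·x^2 - 216·x^3)·Dx + (-17 - 24·x - 12·x^2)·Dx^2 + (-26 - 74·x - 72·x^2 - 24·x^3)·Dx^3  (order 3).
h: a_k = -15/2, 3/4, 423/16, 15/32, -5289/256, 189/512, 58743/10240, 1287/4096, -2915163/2293760, …
ICs: h(0) = -15/2, h′(0) = 3/4, h′′(0) = 423/8.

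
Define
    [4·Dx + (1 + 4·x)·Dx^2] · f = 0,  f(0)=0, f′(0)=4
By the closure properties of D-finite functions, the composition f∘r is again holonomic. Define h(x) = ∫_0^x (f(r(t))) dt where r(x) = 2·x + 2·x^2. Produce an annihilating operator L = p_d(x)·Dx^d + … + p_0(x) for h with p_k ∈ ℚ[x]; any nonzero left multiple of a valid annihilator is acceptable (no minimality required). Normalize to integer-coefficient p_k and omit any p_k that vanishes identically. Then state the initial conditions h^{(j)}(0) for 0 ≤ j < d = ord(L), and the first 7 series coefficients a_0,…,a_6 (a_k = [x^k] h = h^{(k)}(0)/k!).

f: a_k = 0, 4, -8, 64/3, -64, 1024/5, -2048/3, …
h₀=f(r): pull back L_f along r ⇒ L₀.
h=∫₀ˣh₀: take L = L₀·Dx.
L = (6 + 16·x + 16·x^2)·Dx^2 + (1 + 10·x + 24·x^2 + 16·x^3)·Dx^3  (order 3).
h: a_k = 0, 0, 4, -8, 80/3, -544/5, 7424/15, …
ICs: h(0) = 0, h′(0) = 0, h′′(0) = 8.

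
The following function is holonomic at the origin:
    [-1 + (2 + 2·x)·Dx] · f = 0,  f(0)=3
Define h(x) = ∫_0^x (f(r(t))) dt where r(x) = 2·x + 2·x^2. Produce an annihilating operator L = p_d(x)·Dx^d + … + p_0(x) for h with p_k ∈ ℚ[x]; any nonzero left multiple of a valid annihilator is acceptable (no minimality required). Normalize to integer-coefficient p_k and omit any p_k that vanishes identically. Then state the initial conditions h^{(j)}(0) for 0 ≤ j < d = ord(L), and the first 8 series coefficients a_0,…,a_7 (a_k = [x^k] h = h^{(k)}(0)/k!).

f: a_k = 3, 3/2, -3/8, 3/16, -15/128, 21/256, -63/1024, 99/2048, …
Substitute x→r, Dx→(1/r')Dx; clear ⇒ L₀.
h=∫h₀ ⇒ L = L₀·Dx.
L = (-1 - 2·x)·Dx + (1 + 2·x + 2·x^2)·Dx^2  (order 2).
h: a_k = 0, 3, 3/2, 1/2, -3/8, 9/40, -1/16, -9/112, …
ICs: h(0) = 0, h′(0) = 3.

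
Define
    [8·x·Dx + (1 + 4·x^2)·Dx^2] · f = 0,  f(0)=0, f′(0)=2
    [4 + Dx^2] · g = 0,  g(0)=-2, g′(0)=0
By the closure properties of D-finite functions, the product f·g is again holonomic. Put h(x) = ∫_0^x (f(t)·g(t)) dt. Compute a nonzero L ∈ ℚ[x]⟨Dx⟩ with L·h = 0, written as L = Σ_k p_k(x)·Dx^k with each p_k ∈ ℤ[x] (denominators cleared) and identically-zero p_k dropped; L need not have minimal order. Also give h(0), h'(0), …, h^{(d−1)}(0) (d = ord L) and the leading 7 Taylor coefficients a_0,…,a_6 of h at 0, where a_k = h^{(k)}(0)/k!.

L = (80 + 832·x^2 + 1408·x^4 + 2048·x^6 + 2048·x^8)·Dx + (96·x + 640·x^3 + 1536·x^5 + 2048·x^7)·Dx^2 + (24 + 256·x^2 + 576·x^4 + 1024·x^6 + 1024·x^8)·Dx^3 + (24·x + 160·x^3 + 384·x^5 + 512·x^7)·Dx^4 + (1 + 12·x^2 + 56·x^4 + 128·x^6 + 128·x^8)·Dx^5  (order 5).
h: a_k = 0, 0, -2, 0, 10/3, 0, -196/45, …
ICs: h(0) = 0, h′(0) = 0, h′′(0) = -4, h′′′(0) = 0, h′′′′(0) = 80.

f: a_k = 0, 2, 0, -8/3, 0, 32/5, 0, …
g: a_k = -2, 0, 4, 0, -4/3, 0, 8/45, …
L₀ := L_f ⊗_s L_g (sym. prod.), ord ≤ 4.
∫: right-multiply L₀ by Dx.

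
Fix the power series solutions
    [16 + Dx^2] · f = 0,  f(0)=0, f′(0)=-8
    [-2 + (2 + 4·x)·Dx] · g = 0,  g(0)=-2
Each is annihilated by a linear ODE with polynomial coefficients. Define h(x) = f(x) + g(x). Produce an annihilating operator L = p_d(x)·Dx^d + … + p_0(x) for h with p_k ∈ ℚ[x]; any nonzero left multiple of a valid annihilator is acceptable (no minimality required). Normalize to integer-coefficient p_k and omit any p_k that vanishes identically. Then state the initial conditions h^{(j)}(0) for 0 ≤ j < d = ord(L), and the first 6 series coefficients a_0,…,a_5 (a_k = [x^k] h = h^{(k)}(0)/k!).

f: a_k = 0, -8, 0, 64/3, 0, -256/15, …
g: a_k = -2, -2, 1, -1, 5/4, -7/4, …
f+g: L₀ = lclm(L_f,L_g), ord ≤ 2+1.
L = (-304 - 1024·x - 1024·x^2) + (240 + 1504·x + 3072·x^2 + 2048·x^3)·Dx + (-19 - 64·x - 64·x^2)·Dx^2 + (15 + 94·x + 192·x^2 + 128·x^3)·Dx^3  (order 3).
h: a_k = -2, -10, 1, 61/3, 5/4, -1129/60, …
ICs: h(0) = -2, h′(0) = -10, h′′(0) = 2.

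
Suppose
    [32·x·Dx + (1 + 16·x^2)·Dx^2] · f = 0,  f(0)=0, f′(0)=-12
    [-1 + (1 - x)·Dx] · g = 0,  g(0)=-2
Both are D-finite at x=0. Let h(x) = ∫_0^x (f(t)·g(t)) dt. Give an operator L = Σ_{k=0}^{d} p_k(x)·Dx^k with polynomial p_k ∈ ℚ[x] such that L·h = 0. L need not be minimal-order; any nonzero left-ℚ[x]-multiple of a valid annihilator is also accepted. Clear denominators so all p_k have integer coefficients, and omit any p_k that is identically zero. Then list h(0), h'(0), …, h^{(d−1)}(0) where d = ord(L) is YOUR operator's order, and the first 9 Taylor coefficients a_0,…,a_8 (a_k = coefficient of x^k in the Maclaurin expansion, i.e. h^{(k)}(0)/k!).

f: a_k = 0, -12, 0, 64, 0, -3072/5, 0, 49152/7, 0, …
g: a_k = -2, -2, -2, -2, -2, -2, -2, -2, -2, …
h₀=f·g: eliminate ⇒ L₀, order ≤ 2·1.
h=∫h₀ ⇒ L = L₀·Dx.
L = 32·x·Dx + (2 - 32·x + 64·x^2)·Dx^2 + (-1 + x - 16·x^2 + 16·x^3)·Dx^3  (order 3).
h: a_k = 0, 0, 12, 8, -26, -104/5, 2812/15, 5624/35, -56519/35, …
ICs: h(0) = 0, h′(0) = 0, h′′(0) = 24.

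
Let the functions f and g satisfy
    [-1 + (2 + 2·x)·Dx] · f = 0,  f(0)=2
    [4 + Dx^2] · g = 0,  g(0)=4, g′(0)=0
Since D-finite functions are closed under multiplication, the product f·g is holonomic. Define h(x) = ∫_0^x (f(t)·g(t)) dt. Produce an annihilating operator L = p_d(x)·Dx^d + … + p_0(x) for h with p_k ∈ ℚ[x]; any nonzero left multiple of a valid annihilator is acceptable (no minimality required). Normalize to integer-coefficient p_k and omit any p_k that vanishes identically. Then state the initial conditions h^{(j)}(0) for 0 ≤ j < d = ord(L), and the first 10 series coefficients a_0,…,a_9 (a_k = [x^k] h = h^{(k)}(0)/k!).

f: a_k = 2, 1, -1/4, 1/8, -5/64, 7/128, -21/512, 33/1024, -429/16384, 715/32768, …
g: a_k = 4, 0, -8, 0, 8/3, 0, -16/45, 0, 8/315, 0, …
f·g: L₀ = L_f ⊗_s L_g, ord ≤ 1·2.
h=∫h₀ ⇒ L = L₀·Dx.
L = (19 + 32·x + 16·x^2)·Dx + (-4 - 4·x)·Dx^2 + (4 + 8·x + 4·x^2)·Dx^3  (order 3).
h: a_k = 0, 8, 2, -17/3, -15/8, 337/240, 181/576, -5281/40320, -3811/92160, 199649/11612160, …
ICs: h(0) = 0, h′(0) = 8, h′′(0) = 4.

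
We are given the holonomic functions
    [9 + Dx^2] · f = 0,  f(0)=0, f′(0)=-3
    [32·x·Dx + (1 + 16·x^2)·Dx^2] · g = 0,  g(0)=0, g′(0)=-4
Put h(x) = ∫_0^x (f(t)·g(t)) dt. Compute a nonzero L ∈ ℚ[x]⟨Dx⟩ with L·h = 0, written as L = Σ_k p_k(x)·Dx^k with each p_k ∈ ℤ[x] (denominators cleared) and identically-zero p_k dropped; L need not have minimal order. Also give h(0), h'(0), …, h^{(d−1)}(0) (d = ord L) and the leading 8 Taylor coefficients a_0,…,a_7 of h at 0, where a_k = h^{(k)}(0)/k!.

f: a_k = 0, -3, 0, 9/2, 0, -81/40, 0, 243/560, …
g: a_k = 0, -4, 0, 64/3, 0, -1024/5, 0, 16384/7, …
f·g: L₀ = L_f ⊗_s L_g, ord ≤ 2·2.
h=∫h₀ ⇒ L = L₀·Dx.
L = (16425 + 696384·x^2 + 2778624·x^4 + 11943936·x^6 + 47775744·x^8)·Dx + (23616·x + 543744·x^3 + 3981312·x^5 + 21233664·x^7)·Dx^2 + (2050 + 87168·x^2 + 470016·x^4 + 2654208·x^6 + 10616832·x^8)·Dx^3 + (2624·x + 60416·x^3 + 442368·x^5 + 2359296·x^7)·Dx^4 + (25 + 1088·x^2 + 17920·x^4 + 147456·x^6 + 589824·x^8)·Dx^5  (order 5).
h: a_k = 0, 0, 0, 4, 0, -82/5, 0, 1437/14, …
ICs: h(0) = 0, h′(0) = 0, h′′(0) = 0, h′′′(0) = 24, h′′′′(0) = 0.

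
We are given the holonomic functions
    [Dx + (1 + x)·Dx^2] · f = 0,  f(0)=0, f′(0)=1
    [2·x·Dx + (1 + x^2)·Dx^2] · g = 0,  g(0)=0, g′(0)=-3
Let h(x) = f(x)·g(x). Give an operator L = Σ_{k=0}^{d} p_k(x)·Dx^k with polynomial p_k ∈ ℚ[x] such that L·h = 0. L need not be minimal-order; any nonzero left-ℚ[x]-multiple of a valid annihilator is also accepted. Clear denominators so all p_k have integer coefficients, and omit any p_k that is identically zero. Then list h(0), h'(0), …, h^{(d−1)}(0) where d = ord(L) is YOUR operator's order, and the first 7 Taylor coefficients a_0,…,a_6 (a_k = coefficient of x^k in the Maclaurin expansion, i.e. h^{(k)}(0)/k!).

f: a_k = 0, 1, -1/2, 1/3, -1/4, 1/5, -1/6, …
g: a_k = 0, -3, 0, 1, 0, -3/5, 0, …
f·g: L₀ = L_f ⊗_s L_g, ord ≤ 2·2.
L = (24 + 44·x + 80·x^2 + 156·x^3 + 120·x^4 + 52·x^5 + 4·x^7)·Dx + (18 + 124·x + 308·x^2 + 484·x^3 + 544·x^4 + 372·x^5 + 140·x^6 + 12·x^7 + 14·x^8)·Dx^2 + (12 + 64·x + 192·x^2 + 312·x^3 + 360·x^4 + 312·x^5 + 192·x^6 + 72·x^7 + 12·x^8 + 8·x^9)·Dx^3 + (5 + 18·x + 37·x^2 + 56·x^3 + 66·x^4 + 60·x^5 + 42·x^6 + 24·x^7 + 9·x^8 + 2·x^9 + x^10)·Dx^4  (order 4).
h: a_k = 0, 0, -3, 3/2, 0, 1/4, -13/15, …
ICs: h(0) = 0, h′(0) = 0, h′′(0) = -6, h′′′(0) = 9.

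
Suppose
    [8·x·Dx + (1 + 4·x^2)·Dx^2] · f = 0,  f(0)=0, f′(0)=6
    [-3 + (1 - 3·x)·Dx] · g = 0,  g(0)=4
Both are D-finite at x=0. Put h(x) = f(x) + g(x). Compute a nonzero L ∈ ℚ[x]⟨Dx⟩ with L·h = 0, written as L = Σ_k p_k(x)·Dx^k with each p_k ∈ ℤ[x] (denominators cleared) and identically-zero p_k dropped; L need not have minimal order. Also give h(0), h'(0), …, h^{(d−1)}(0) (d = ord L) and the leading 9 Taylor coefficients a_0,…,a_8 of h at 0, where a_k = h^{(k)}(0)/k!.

L = (24 - 288·x - 288·x^2)·Dx + (-31 + 24·x - 204·x^2 - 288·x^3)·Dx^2 + (3 - 5·x - 20·x^3 - 48·x^4)·Dx^3  (order 3).
h: a_k = 4, 18, 36, 100, 324, 4956/5, 2916, 60852/7, 26244, …
ICs: h(0) = 4, h′(0) = 18, h′′(0) = 72.

f: a_k = 0, 6, 0, -8, 0, 96/5, 0, -384/7, 0, …
g: a_k = 4, 12, 36, 108, 324, 972, 2916, 8748, 26244, …
Sum ⇒ L₀ = lclm(L_f,L_g) in ℚ(x)⟨Dx⟩.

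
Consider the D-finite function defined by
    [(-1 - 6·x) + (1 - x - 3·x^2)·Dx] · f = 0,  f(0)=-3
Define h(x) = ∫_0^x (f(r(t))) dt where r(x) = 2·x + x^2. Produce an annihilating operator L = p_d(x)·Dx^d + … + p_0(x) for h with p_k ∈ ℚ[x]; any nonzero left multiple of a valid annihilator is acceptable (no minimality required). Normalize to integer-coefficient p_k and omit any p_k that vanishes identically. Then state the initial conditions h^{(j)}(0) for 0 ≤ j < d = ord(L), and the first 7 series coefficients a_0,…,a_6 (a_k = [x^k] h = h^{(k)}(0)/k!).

f: a_k = -3, -3, -12, -21, -57, -120, -291, …
L₀ from L_f via x↦r, Dx↦r'^{-1}Dx.
h=∫₀ˣh₀: take L = L₀·Dx.
L = (2 + 26·x + 36·x^2 + 12·x^3)·Dx + (-1 + 2·x + 13·x^2 + 12·x^3 + 3·x^4)·Dx^2  (order 2).
h: a_k = 0, -3, -3, -17, -54, -1176/5, -965, …
ICs: h(0) = 0, h′(0) = -3.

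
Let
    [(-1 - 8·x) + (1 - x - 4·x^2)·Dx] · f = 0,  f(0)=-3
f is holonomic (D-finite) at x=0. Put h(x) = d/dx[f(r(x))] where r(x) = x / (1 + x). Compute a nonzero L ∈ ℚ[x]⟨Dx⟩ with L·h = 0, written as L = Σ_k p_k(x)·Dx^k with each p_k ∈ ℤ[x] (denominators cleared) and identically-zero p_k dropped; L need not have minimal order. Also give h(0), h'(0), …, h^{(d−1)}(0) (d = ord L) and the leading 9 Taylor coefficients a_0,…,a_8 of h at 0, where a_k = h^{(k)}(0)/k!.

L = (8 + 24·x + 120·x^2 + 72·x^3) + (-1 - 11·x - 15·x^2 + 31·x^3 + 36·x^4)·Dx  (order 1).
h: a_k = -3, -24, 0, -192, 240, -1440, 3024, -11136, 28080, …
ICs: h(0) = -3.

f: a_k = -3, -3, -15, -27, -87, -195, -543, -1323, -3495, …
L₀ from L_f via x↦r, Dx↦r'^{-1}Dx.
h₀' ⇒ L via d/dx closure of L₀.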